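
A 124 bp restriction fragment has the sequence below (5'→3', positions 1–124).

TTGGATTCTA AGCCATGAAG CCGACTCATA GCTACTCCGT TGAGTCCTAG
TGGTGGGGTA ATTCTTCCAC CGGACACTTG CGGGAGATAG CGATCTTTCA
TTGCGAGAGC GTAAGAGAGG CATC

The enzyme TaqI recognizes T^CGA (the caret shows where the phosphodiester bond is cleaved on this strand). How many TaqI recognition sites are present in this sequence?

No occurrence of TCGA is present in the sequence.
TaqI does not cut: 0 sites.

0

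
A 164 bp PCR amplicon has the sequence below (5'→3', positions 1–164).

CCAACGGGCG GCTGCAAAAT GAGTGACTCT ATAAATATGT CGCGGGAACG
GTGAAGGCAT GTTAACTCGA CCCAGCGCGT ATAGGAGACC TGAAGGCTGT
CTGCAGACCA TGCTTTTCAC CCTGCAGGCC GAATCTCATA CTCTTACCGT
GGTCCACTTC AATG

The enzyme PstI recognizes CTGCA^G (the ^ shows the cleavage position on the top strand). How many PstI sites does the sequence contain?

CTGCAG occurs starting at positions 101, 122.
PstI cuts at 2 sites.

2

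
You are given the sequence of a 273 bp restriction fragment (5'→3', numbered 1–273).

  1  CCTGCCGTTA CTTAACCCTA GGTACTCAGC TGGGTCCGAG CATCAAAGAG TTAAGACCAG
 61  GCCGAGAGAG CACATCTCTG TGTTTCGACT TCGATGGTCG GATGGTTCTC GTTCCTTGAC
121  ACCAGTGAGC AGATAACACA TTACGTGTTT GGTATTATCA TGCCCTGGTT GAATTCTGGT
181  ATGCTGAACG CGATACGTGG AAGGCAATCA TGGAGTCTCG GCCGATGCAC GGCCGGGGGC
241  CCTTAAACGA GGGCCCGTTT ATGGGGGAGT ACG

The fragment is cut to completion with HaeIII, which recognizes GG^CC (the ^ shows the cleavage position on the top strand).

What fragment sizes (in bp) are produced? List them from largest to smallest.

HaeIII sites (GGCC) start at positions 60, 220, 231, 238, 252.
HaeIII cuts after base 2 of each site, so after positions 61, 221, 232, 239, 253.
Linear molecule, 5 cuts → 6 fragments:
  1–61 → 61 bp
  62–221 → 160 bp
  222–232 → 11 bp
  233–239 → 7 bp
  240–253 → 14 bp
  254–273 → 20 bp
Sorted largest to smallest: 160, 61, 20, 14, 11, 7 bp.

160, 61, 20, 14, 11, 7 bp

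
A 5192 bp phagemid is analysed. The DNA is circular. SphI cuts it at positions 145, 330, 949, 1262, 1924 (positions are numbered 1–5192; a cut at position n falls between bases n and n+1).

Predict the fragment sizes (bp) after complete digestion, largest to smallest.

Circular molecule, 5 cuts → 5 fragments:
  330 − 145 = 185 bp
  949 − 330 = 619 bp
  1262 − 949 = 313 bp
  1924 − 1262 = 662 bp
  wrap: 5192 − 1924 + 145 = 3413 bp
Sorted largest to smallest: 3413, 662, 619, 313, 185 bp.

3413, 662, 619, 313, 185 bp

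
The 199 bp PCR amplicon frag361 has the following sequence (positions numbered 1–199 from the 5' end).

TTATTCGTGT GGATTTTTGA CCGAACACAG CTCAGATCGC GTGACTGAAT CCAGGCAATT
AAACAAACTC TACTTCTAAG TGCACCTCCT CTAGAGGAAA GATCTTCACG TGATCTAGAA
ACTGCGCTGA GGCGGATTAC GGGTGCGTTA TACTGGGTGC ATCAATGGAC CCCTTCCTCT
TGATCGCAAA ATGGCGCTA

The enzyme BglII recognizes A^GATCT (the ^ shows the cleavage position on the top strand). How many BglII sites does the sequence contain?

AGATCT occurs starting at position 100.
BglII cuts at 1 site.

1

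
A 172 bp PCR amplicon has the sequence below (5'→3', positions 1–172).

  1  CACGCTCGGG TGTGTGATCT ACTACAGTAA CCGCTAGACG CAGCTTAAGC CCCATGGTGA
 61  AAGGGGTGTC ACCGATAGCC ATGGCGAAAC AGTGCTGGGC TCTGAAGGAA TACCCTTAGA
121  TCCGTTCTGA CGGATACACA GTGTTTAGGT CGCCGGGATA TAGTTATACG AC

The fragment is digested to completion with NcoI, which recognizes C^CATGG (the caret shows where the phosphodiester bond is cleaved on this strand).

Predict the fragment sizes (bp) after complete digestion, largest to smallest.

93, 52, 27 bp

NcoI sites (CCATGG) start at positions 52, 79.
NcoI cuts after the first base of each site, so after positions 52, 79.
Linear molecule, 2 cuts → 3 fragments:
  1–52 → 52 bp
  53–79 → 27 bp
  80–172 → 93 bp
Sorted largest to smallest: 93, 52, 27 bp.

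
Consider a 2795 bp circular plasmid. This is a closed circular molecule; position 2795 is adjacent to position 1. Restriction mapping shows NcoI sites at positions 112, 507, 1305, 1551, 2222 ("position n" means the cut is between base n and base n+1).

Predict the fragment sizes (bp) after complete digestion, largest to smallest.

798, 685, 671, 395, 246 bp

Circular molecule, 5 cuts → 5 fragments:
  507 − 112 = 395 bp
  1305 − 507 = 798 bp
  1551 − 1305 = 246 bp
  2222 − 1551 = 671 bp
  wrap: 2795 − 2222 + 112 = 685 bp
Sorted largest to smallest: 798, 685, 671, 395, 246 bp.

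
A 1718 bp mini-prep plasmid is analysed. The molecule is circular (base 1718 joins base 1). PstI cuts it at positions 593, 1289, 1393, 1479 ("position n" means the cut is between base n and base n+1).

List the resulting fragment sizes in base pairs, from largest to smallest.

832, 696, 104, 86 bp

Circular molecule, 4 cuts → 4 fragments:
  1289 − 593 = 696 bp
  1393 − 1289 = 104 bp
  1479 − 1393 = 86 bp
  wrap: 1718 − 1479 + 593 = 832 bp
Sorted largest to smallest: 832, 696, 104, 86 bp.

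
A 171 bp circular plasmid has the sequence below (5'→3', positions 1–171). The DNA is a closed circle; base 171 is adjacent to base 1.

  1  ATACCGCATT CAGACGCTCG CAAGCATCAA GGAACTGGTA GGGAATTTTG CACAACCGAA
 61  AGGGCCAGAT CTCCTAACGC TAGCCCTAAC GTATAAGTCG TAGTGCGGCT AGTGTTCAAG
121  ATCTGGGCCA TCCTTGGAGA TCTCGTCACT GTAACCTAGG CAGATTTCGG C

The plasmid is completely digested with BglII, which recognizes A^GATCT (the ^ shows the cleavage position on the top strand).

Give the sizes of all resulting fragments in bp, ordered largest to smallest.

BglII sites (AGATCT) start at positions 67, 119, 138.
BglII cuts after the first base of each site, so after positions 67, 119, 138.
Circular molecule, 3 cuts → 3 fragments:
  68–119 → 52 bp
  120–138 → 19 bp
  139–171 then 1–67 → 33 + 67 = 100 bp
Sorted largest to smallest: 100, 52, 19 bp.

100, 52, 19 bp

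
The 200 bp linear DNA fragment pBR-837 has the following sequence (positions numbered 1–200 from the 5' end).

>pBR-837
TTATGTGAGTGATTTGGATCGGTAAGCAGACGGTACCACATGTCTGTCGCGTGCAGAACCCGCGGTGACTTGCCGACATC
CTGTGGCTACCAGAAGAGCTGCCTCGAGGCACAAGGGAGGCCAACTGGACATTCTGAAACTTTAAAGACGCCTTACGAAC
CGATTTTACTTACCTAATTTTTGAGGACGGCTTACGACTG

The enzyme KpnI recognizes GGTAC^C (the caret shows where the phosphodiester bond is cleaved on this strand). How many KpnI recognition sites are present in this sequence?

1

GGTACC occurs starting at position 32.
KpnI cuts at 1 site.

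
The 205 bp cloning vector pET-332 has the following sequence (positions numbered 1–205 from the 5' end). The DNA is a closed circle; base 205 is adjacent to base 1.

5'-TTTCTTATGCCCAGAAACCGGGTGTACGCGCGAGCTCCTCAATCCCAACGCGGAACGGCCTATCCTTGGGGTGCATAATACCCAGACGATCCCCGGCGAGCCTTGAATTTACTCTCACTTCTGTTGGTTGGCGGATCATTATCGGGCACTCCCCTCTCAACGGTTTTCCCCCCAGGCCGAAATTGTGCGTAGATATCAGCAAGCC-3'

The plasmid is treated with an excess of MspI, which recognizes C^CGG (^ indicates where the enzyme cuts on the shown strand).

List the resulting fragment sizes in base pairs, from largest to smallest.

MspI sites (CCGG) start at positions 18, 93.
MspI cuts after the first base of each site, so after positions 18, 93.
Circular molecule, 2 cuts → 2 fragments:
  19–93 → 75 bp
  94–205 then 1–18 → 112 + 18 = 130 bp
Sorted largest to smallest: 130, 75 bp.

130, 75 bp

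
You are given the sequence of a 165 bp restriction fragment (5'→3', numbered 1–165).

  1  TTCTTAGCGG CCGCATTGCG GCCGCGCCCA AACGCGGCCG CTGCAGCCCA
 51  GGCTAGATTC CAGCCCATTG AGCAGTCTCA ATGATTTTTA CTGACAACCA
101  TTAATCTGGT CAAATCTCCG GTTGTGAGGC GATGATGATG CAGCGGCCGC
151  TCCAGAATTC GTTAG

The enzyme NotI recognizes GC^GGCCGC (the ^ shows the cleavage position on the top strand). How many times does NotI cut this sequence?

GCGGCCGC occurs starting at positions 7, 18, 34, 143.
NotI cuts at 4 sites.

4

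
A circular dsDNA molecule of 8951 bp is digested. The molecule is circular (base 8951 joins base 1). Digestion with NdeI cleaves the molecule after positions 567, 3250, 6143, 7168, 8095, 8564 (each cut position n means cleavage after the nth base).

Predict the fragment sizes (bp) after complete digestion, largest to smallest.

Circular molecule, 6 cuts → 6 fragments:
  3250 − 567 = 2683 bp
  6143 − 3250 = 2893 bp
  7168 − 6143 = 1025 bp
  8095 − 7168 = 927 bp
  8564 − 8095 = 469 bp
  wrap: 8951 − 8564 + 567 = 954 bp
Sorted largest to smallest: 2893, 2683, 1025, 954, 927, 469 bp.

2893, 2683, 1025, 954, 927, 469 bp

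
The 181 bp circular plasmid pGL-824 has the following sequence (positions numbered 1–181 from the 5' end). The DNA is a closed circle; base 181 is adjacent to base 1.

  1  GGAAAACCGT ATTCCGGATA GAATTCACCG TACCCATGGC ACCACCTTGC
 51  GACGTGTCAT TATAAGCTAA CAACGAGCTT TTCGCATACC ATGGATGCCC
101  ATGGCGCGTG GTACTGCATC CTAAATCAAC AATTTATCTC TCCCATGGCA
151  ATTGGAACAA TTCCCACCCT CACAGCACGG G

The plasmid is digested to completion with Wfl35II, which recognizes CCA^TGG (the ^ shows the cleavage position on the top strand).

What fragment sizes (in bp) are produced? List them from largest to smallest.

72, 55, 44, 10 bp

Wfl35II sites (CCATGG) start at positions 34, 89, 99, 143.
Wfl35II cuts after base 3 of each site, so after positions 36, 91, 101, 145.
Circular molecule, 4 cuts → 4 fragments:
  37–91 → 55 bp
  92–101 → 10 bp
  102–145 → 44 bp
  146–181 then 1–36 → 36 + 36 = 72 bp
Sorted largest to smallest: 72, 55, 44, 10 bp.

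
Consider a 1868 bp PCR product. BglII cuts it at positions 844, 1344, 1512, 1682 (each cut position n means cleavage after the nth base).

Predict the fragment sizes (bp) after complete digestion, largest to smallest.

Linear molecule, 4 cuts → 5 fragments:
  844 − 0 = 844 bp
  1344 − 844 = 500 bp
  1512 − 1344 = 168 bp
  1682 − 1512 = 170 bp
  1868 − 1682 = 186 bp
Sorted largest to smallest: 844, 500, 186, 170, 168 bp.

844, 500, 186, 170, 168 bp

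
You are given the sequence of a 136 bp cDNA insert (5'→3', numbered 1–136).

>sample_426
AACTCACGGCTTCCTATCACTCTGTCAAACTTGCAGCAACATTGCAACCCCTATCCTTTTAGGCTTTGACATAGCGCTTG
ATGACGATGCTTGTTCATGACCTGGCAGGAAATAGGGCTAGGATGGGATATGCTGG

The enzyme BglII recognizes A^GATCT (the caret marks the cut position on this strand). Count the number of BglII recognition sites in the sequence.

No occurrence of AGATCT is present in the sequence.
BglII does not cut: 0 sites.

0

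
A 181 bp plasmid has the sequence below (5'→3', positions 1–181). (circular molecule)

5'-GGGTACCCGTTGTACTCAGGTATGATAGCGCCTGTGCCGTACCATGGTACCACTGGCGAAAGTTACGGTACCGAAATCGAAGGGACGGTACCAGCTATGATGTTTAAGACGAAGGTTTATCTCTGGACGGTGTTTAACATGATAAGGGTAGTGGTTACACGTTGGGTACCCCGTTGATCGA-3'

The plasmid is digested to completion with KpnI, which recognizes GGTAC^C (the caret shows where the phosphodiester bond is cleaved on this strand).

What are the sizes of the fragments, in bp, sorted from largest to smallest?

78, 44, 21, 20, 18 bp

KpnI sites (GGTACC) start at positions 2, 46, 67, 87, 165.
KpnI cuts after base 5 of each site (before the last base), so after positions 6, 50, 71, 91, 169.
Circular molecule, 5 cuts → 5 fragments:
  7–50 → 44 bp
  51–71 → 21 bp
  72–91 → 20 bp
  92–169 → 78 bp
  170–181 then 1–6 → 12 + 6 = 18 bp
Sorted largest to smallest: 78, 44, 21, 20, 18 bp.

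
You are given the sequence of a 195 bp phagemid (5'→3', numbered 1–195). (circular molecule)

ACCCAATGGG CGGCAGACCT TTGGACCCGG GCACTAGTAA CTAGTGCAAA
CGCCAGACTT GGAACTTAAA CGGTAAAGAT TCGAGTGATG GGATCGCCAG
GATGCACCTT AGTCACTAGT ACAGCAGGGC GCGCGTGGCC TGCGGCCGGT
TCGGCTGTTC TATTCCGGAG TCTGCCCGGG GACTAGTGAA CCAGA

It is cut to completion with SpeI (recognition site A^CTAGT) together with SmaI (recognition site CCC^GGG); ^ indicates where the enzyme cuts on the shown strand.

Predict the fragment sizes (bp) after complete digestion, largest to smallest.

SpeI sites (ACTAGT) start at positions 33, 40, 115, 182.
SpeI cuts after the first base of each site, so after positions 33, 40, 115, 182.
SmaI sites (CCCGGG) start at positions 26, 175.
SmaI cuts after base 3 of each site, so after positions 28, 177.
Combined cut positions: 28, 33, 40, 115, 177, 182.
Circular molecule, 6 cuts → 6 fragments:
  29–33 → 5 bp
  34–40 → 7 bp
  41–115 → 75 bp
  116–177 → 62 bp
  178–182 → 5 bp
  183–195 then 1–28 → 13 + 28 = 41 bp
Sorted largest to smallest: 75, 62, 41, 7, 5, 5 bp.

75, 62, 41, 7, 5, 5 bp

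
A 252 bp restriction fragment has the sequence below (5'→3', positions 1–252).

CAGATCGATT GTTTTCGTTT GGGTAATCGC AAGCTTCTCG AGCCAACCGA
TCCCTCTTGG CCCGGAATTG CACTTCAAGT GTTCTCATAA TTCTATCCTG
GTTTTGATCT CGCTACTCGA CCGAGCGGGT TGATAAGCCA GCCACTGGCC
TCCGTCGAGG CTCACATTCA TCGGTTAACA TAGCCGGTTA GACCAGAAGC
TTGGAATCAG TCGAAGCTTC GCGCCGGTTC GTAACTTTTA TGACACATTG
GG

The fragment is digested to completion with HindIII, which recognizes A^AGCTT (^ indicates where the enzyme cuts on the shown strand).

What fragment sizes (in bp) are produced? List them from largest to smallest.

166, 38, 31, 17 bp

HindIII sites (AAGCTT) start at positions 31, 197, 214.
HindIII cuts after the first base of each site, so after positions 31, 197, 214.
Linear molecule, 3 cuts → 4 fragments:
  1–31 → 31 bp
  32–197 → 166 bp
  198–214 → 17 bp
  215–252 → 38 bp
Sorted largest to smallest: 166, 38, 31, 17 bp.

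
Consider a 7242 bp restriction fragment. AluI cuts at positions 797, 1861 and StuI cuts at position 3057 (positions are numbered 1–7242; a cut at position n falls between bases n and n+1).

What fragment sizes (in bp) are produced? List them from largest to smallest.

4185, 1196, 1064, 797 bp

Combined cut positions (sorted): 797, 1861, 3057.
Linear molecule, 3 cuts → 4 fragments:
  797 − 0 = 797 bp
  1861 − 797 = 1064 bp
  3057 − 1861 = 1196 bp
  7242 − 3057 = 4185 bp
Sorted largest to smallest: 4185, 1196, 1064, 797 bp.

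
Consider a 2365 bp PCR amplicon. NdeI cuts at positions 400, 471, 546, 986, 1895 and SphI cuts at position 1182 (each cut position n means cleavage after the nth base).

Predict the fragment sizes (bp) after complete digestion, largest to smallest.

713, 470, 440, 400, 196, 75, 71 bp

Combined cut positions (sorted): 400, 471, 546, 986, 1182, 1895.
Linear molecule, 6 cuts → 7 fragments:
  400 − 0 = 400 bp
  471 − 400 = 71 bp
  546 − 471 = 75 bp
  986 − 546 = 440 bp
  1182 − 986 = 196 bp
  1895 − 1182 = 713 bp
  2365 − 1895 = 470 bp
Sorted largest to smallest: 713, 470, 440, 400, 196, 75, 71 bp.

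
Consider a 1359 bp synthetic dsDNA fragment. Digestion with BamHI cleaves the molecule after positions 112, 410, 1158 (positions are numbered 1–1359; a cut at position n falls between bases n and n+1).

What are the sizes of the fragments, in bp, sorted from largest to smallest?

Linear molecule, 3 cuts → 4 fragments:
  112 − 0 = 112 bp
  410 − 112 = 298 bp
  1158 − 410 = 748 bp
  1359 − 1158 = 201 bp
Sorted largest to smallest: 748, 298, 201, 112 bp.

748, 298, 201, 112 bp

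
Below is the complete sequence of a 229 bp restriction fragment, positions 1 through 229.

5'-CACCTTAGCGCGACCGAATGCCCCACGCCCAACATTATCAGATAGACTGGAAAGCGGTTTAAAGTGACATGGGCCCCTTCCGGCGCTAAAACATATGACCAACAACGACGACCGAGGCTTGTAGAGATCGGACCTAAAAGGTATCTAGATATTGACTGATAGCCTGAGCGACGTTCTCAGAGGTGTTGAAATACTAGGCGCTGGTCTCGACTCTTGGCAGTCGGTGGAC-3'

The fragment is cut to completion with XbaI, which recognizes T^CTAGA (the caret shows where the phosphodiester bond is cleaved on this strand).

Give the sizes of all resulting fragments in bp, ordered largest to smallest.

The XbaI site (TCTAGA) starts at position 144.
XbaI cuts after the first base of each site, so after position 144.
Linear molecule, 1 cut → 2 fragments:
  1–144 → 144 bp
  145–229 → 85 bp
Sorted largest to smallest: 144, 85 bp.

144, 85 bp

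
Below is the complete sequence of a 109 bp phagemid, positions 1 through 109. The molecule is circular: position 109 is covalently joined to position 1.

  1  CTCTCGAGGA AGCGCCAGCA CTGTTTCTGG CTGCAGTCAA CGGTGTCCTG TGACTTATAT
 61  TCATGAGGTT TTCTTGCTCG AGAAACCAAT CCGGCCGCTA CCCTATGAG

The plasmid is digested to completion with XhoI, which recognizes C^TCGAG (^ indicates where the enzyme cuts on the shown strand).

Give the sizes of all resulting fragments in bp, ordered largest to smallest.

74, 35 bp

XhoI sites (CTCGAG) start at positions 3, 77.
XhoI cuts after the first base of each site, so after positions 3, 77.
Circular molecule, 2 cuts → 2 fragments:
  4–77 → 74 bp
  78–109 then 1–3 → 32 + 3 = 35 bp
Sorted largest to smallest: 74, 35 bp.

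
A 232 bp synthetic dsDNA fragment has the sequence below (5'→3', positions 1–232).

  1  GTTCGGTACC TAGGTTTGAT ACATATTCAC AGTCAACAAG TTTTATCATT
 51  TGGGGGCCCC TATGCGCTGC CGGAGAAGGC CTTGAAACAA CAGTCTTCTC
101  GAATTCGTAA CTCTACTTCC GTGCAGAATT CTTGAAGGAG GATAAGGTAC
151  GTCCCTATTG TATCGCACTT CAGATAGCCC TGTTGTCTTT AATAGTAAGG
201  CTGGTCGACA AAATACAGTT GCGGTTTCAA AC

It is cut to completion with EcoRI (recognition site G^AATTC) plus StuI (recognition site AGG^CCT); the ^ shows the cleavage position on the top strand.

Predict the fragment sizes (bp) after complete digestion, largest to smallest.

106, 79, 25, 22 bp

EcoRI sites (GAATTC) start at positions 101, 126.
EcoRI cuts after the first base of each site, so after positions 101, 126.
The StuI site (AGGCCT) starts at position 77.
StuI cuts after base 3 of each site, so after position 79.
Combined cut positions: 79, 101, 126.
Linear molecule, 3 cuts → 4 fragments:
  1–79 → 79 bp
  80–101 → 22 bp
  102–126 → 25 bp
  127–232 → 106 bp
Sorted largest to smallest: 106, 79, 25, 22 bp.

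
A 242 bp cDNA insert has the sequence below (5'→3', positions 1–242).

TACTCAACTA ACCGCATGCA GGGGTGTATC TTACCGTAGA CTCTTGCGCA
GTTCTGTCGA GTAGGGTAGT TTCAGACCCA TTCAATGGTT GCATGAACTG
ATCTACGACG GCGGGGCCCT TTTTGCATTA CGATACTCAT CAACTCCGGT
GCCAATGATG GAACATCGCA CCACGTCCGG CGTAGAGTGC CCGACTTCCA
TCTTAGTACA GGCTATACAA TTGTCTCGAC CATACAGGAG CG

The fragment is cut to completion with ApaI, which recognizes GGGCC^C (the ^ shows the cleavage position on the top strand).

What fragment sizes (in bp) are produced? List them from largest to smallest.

124, 118 bp

The ApaI site (GGGCCC) starts at position 114.
ApaI cuts after base 5 of each site (before the last base), so after position 118.
Linear molecule, 1 cut → 2 fragments:
  1–118 → 118 bp
  119–242 → 124 bp
Sorted largest to smallest: 124, 118 bp.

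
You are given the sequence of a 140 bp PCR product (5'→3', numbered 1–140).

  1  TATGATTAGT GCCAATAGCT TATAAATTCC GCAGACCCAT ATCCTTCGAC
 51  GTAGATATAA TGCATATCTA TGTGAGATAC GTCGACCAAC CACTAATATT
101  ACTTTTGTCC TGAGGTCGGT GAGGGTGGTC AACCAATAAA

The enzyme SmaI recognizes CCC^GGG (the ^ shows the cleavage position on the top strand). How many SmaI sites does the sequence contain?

0

No occurrence of CCCGGG is present in the sequence.
SmaI does not cut: 0 sites.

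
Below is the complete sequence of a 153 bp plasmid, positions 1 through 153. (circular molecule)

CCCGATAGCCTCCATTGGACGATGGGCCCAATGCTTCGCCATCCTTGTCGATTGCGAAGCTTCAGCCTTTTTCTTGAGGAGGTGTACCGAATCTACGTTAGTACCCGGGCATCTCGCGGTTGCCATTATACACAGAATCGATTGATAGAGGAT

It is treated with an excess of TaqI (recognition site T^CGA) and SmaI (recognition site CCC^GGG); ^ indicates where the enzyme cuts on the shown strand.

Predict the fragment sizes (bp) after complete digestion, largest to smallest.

TaqI sites (TCGA) start at positions 48, 138.
TaqI cuts after the first base of each site, so after positions 48, 138.
The SmaI site (CCCGGG) starts at position 104.
SmaI cuts after base 3 of each site, so after position 106.
Combined cut positions: 48, 106, 138.
Circular molecule, 3 cuts → 3 fragments:
  49–106 → 58 bp
  107–138 → 32 bp
  139–153 then 1–48 → 15 + 48 = 63 bp
Sorted largest to smallest: 63, 58, 32 bp.

63, 58, 32 bp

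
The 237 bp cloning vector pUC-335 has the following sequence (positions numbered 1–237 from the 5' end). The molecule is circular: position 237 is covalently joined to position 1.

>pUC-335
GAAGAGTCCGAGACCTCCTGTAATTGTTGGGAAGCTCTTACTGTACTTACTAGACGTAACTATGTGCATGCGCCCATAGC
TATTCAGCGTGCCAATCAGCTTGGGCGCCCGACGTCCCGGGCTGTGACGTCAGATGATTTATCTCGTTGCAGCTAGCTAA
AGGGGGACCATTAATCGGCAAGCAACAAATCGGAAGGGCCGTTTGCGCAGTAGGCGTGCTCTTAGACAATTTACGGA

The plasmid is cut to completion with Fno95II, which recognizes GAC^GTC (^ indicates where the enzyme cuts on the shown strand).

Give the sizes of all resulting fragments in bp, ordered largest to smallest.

222, 15 bp

Fno95II sites (GACGTC) start at positions 111, 126.
Fno95II cuts after base 3 of each site, so after positions 113, 128.
Circular molecule, 2 cuts → 2 fragments:
  114–128 → 15 bp
  129–237 then 1–113 → 109 + 113 = 222 bp
Sorted largest to smallest: 222, 15 bp.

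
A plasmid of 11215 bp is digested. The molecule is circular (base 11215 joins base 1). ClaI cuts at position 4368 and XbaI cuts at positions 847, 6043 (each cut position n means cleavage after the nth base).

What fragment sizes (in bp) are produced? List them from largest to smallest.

Combined cut positions (sorted): 847, 4368, 6043.
Circular molecule, 3 cuts → 3 fragments:
  4368 − 847 = 3521 bp
  6043 − 4368 = 1675 bp
  wrap: 11215 − 6043 + 847 = 6019 bp
Sorted largest to smallest: 6019, 3521, 1675 bp.

6019, 3521, 1675 bp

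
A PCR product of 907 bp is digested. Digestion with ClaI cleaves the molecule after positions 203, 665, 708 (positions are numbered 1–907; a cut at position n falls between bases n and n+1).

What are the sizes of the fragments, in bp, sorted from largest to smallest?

462, 203, 199, 43 bp

Linear molecule, 3 cuts → 4 fragments:
  203 − 0 = 203 bp
  665 − 203 = 462 bp
  708 − 665 = 43 bp
  907 − 708 = 199 bp
Sorted largest to smallest: 462, 203, 199, 43 bp.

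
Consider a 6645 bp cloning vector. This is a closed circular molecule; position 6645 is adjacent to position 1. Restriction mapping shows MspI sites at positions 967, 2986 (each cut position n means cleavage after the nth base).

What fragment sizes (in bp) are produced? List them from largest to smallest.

Circular molecule, 2 cuts → 2 fragments:
  2986 − 967 = 2019 bp
  wrap: 6645 − 2986 + 967 = 4626 bp
Sorted largest to smallest: 4626, 2019 bp.

4626, 2019 bp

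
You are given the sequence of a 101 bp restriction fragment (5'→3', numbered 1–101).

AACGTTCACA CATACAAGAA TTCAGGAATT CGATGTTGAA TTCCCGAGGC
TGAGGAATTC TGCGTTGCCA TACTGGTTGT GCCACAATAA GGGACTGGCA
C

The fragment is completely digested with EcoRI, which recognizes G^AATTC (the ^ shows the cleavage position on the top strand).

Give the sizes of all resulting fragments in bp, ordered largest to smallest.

EcoRI sites (GAATTC) start at positions 18, 26, 38, 55.
EcoRI cuts after the first base of each site, so after positions 18, 26, 38, 55.
Linear molecule, 4 cuts → 5 fragments:
  1–18 → 18 bp
  19–26 → 8 bp
  27–38 → 12 bp
  39–55 → 17 bp
  56–101 → 46 bp
Sorted largest to smallest: 46, 18, 17, 12, 8 bp.

46, 18, 17, 12, 8 bp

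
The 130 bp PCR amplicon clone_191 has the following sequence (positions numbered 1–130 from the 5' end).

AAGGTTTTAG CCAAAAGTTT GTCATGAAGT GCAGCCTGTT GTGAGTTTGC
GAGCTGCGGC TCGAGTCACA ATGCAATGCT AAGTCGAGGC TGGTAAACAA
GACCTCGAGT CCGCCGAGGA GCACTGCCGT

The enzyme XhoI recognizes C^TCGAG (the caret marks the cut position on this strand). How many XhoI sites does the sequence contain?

2

CTCGAG occurs starting at positions 60, 104.
XhoI cuts at 2 sites.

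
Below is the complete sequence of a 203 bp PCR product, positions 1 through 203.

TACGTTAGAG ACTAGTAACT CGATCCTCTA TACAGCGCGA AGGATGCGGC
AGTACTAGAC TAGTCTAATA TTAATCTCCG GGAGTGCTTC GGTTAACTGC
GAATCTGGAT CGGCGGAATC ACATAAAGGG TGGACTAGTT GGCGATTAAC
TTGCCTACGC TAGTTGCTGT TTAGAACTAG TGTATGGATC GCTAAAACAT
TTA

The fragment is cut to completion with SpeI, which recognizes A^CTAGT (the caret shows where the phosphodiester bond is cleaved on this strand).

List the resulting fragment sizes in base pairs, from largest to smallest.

75, 48, 42, 27, 11 bp

SpeI sites (ACTAGT) start at positions 11, 59, 134, 176.
SpeI cuts after the first base of each site, so after positions 11, 59, 134, 176.
Linear molecule, 4 cuts → 5 fragments:
  1–11 → 11 bp
  12–59 → 48 bp
  60–134 → 75 bp
  135–176 → 42 bp
  177–203 → 27 bp
Sorted largest to smallest: 75, 48, 42, 27, 11 bp.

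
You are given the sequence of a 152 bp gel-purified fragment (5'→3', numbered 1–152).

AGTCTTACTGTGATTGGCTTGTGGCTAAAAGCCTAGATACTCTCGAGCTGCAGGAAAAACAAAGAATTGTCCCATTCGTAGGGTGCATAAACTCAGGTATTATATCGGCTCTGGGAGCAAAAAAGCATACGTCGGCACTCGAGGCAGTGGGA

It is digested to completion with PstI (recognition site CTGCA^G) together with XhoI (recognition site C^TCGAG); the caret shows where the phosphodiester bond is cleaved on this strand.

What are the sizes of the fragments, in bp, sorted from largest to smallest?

The PstI site (CTGCAG) starts at position 48.
PstI cuts after base 5 of each site (before the last base), so after position 52.
XhoI sites (CTCGAG) start at positions 42, 138.
XhoI cuts after the first base of each site, so after positions 42, 138.
Combined cut positions: 42, 52, 138.
Linear molecule, 3 cuts → 4 fragments:
  1–42 → 42 bp
  43–52 → 10 bp
  53–138 → 86 bp
  139–152 → 14 bp
Sorted largest to smallest: 86, 42, 14, 10 bp.

86, 42, 14, 10 bp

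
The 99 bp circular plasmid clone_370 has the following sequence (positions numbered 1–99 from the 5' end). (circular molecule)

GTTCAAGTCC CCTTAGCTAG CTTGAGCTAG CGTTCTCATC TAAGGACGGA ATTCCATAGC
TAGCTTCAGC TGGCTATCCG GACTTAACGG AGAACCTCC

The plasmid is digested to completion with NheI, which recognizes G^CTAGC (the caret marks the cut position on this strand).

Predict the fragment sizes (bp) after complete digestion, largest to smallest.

56, 33, 10 bp

NheI sites (GCTAGC) start at positions 16, 26, 59.
NheI cuts after the first base of each site, so after positions 16, 26, 59.
Circular molecule, 3 cuts → 3 fragments:
  17–26 → 10 bp
  27–59 → 33 bp
  60–99 then 1–16 → 40 + 16 = 56 bp
Sorted largest to smallest: 56, 33, 10 bp.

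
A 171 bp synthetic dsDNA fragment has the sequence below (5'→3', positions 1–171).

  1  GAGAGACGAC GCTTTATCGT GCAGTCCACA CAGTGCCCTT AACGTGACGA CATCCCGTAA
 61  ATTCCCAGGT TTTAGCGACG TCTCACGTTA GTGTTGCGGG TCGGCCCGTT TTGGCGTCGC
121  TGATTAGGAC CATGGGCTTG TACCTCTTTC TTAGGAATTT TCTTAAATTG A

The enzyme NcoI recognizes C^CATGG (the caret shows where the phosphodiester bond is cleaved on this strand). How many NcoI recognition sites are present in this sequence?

CCATGG occurs starting at position 130.
NcoI cuts at 1 site.

1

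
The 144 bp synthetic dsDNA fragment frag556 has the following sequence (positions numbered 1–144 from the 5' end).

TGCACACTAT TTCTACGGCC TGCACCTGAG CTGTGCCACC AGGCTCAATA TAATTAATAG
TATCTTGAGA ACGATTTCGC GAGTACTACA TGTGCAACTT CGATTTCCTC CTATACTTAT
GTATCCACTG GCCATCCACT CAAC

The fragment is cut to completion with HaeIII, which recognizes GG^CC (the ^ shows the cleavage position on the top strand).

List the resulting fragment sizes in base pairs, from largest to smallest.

113, 18, 13 bp

HaeIII sites (GGCC) start at positions 17, 130.
HaeIII cuts after base 2 of each site, so after positions 18, 131.
Linear molecule, 2 cuts → 3 fragments:
  1–18 → 18 bp
  19–131 → 113 bp
  132–144 → 13 bp
Sorted largest to smallest: 113, 18, 13 bp.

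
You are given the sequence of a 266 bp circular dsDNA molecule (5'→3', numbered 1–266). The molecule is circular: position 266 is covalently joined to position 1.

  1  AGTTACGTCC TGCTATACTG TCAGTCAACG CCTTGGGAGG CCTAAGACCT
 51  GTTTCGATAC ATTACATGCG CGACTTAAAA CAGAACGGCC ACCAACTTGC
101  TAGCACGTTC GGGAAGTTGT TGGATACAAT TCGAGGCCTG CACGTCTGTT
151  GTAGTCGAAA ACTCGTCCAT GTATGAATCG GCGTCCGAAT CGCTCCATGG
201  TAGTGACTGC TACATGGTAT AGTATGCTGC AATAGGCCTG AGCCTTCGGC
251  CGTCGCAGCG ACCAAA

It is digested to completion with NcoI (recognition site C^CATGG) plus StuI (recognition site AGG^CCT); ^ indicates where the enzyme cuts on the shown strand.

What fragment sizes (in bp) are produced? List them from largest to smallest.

96, 70, 59, 41 bp

The NcoI site (CCATGG) starts at position 195.
NcoI cuts after the first base of each site, so after position 195.
StuI sites (AGGCCT) start at positions 38, 134, 234.
StuI cuts after base 3 of each site, so after positions 40, 136, 236.
Combined cut positions: 40, 136, 195, 236.
Circular molecule, 4 cuts → 4 fragments:
  41–136 → 96 bp
  137–195 → 59 bp
  196–236 → 41 bp
  237–266 then 1–40 → 30 + 40 = 70 bp
Sorted largest to smallest: 96, 70, 59, 41 bp.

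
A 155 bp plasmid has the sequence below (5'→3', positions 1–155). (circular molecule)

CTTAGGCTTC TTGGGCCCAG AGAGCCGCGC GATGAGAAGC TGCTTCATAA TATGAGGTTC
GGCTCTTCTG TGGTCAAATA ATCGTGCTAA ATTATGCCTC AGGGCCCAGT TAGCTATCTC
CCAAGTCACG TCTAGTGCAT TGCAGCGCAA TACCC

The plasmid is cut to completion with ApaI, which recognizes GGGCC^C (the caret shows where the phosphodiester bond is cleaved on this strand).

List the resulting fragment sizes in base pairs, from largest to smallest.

ApaI sites (GGGCCC) start at positions 13, 102.
ApaI cuts after base 5 of each site (before the last base), so after positions 17, 106.
Circular molecule, 2 cuts → 2 fragments:
  18–106 → 89 bp
  107–155 then 1–17 → 49 + 17 = 66 bp
Sorted largest to smallest: 89, 66 bp.

89, 66 bp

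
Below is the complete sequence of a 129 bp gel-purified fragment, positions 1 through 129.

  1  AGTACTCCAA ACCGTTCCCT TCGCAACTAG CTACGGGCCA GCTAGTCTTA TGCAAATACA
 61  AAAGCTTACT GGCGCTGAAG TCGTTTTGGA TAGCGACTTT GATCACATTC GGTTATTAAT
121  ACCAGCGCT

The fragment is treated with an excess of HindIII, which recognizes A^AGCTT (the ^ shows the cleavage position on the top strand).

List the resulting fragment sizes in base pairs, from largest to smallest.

The HindIII site (AAGCTT) starts at position 62.
HindIII cuts after the first base of each site, so after position 62.
Linear molecule, 1 cut → 2 fragments:
  1–62 → 62 bp
  63–129 → 67 bp
Sorted largest to smallest: 67, 62 bp.

67, 62 bp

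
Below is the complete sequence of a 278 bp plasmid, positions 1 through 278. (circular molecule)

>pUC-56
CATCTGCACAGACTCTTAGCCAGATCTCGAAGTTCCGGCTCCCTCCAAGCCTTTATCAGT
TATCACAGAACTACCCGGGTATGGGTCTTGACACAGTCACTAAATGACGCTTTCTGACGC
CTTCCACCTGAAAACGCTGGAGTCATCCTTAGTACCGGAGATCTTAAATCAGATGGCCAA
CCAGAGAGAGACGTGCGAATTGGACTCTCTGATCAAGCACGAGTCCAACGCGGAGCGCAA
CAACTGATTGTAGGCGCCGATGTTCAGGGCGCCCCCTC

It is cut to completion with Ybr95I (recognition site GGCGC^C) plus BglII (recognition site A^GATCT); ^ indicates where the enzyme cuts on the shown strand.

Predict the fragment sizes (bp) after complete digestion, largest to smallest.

Ybr95I sites (GGCGCC) start at positions 253, 268.
Ybr95I cuts after base 5 of each site (before the last base), so after positions 257, 272.
BglII sites (AGATCT) start at positions 22, 159.
BglII cuts after the first base of each site, so after positions 22, 159.
Combined cut positions: 22, 159, 257, 272.
Circular molecule, 4 cuts → 4 fragments:
  23–159 → 137 bp
  160–257 → 98 bp
  258–272 → 15 bp
  273–278 then 1–22 → 6 + 22 = 28 bp
Sorted largest to smallest: 137, 98, 28, 15 bp.

137, 98, 28, 15 bp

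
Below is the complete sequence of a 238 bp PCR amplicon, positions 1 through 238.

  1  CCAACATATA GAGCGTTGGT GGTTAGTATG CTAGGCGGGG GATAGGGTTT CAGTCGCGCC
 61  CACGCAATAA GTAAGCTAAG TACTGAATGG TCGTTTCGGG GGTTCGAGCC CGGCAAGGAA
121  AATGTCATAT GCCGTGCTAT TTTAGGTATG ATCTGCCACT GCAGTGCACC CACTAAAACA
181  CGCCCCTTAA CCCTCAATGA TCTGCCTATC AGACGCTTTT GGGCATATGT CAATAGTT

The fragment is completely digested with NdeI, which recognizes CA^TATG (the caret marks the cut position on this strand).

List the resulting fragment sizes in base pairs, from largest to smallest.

127, 98, 13 bp

NdeI sites (CATATG) start at positions 126, 224.
NdeI cuts after base 2 of each site, so after positions 127, 225.
Linear molecule, 2 cuts → 3 fragments:
  1–127 → 127 bp
  128–225 → 98 bp
  226–238 → 13 bp
Sorted largest to smallest: 127, 98, 13 bp.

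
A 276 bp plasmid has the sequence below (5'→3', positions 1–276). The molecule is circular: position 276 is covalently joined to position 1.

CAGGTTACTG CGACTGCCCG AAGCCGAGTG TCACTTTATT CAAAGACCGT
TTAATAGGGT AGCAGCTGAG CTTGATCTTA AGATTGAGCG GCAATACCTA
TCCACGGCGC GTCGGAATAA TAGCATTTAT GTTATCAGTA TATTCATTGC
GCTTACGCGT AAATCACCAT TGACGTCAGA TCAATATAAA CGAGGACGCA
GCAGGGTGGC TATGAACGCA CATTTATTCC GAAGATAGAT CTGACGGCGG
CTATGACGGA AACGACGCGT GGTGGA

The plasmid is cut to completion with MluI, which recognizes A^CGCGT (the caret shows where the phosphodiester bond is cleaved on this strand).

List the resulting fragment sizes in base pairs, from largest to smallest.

MluI sites (ACGCGT) start at positions 155, 265.
MluI cuts after the first base of each site, so after positions 155, 265.
Circular molecule, 2 cuts → 2 fragments:
  156–265 → 110 bp
  266–276 then 1–155 → 11 + 155 = 166 bp
Sorted largest to smallest: 166, 110 bp.

166, 110 bp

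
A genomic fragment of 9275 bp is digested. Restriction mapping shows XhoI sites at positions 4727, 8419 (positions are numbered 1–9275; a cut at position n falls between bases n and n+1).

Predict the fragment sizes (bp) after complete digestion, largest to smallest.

Linear molecule, 2 cuts → 3 fragments:
  4727 − 0 = 4727 bp
  8419 − 4727 = 3692 bp
  9275 − 8419 = 856 bp
Sorted largest to smallest: 4727, 3692, 856 bp.

4727, 3692, 856 bp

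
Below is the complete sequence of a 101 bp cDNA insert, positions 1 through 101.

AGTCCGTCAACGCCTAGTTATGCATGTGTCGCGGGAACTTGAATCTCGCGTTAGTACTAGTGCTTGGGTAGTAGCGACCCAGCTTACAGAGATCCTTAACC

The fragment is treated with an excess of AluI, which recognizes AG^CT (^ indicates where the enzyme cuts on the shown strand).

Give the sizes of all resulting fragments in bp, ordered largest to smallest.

82, 19 bp

The AluI site (AGCT) starts at position 81.
AluI cuts after base 2 of each site, so after position 82.
Linear molecule, 1 cut → 2 fragments:
  1–82 → 82 bp
  83–101 → 19 bp
Sorted largest to smallest: 82, 19 bp.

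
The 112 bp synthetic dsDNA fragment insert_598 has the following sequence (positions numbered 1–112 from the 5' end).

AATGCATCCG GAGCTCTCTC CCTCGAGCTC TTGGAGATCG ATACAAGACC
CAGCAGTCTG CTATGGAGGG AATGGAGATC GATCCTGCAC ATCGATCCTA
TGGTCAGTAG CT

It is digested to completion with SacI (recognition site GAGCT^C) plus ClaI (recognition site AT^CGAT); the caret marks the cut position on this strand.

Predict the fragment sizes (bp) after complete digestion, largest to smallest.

41, 20, 15, 14, 13, 9 bp

SacI sites (GAGCTC) start at positions 11, 25.
SacI cuts after base 5 of each site (before the last base), so after positions 15, 29.
ClaI sites (ATCGAT) start at positions 37, 78, 91.
ClaI cuts after base 2 of each site, so after positions 38, 79, 92.
Combined cut positions: 15, 29, 38, 79, 92.
Linear molecule, 5 cuts → 6 fragments:
  1–15 → 15 bp
  16–29 → 14 bp
  30–38 → 9 bp
  39–79 → 41 bp
  80–92 → 13 bp
  93–112 → 20 bp
Sorted largest to smallest: 41, 20, 15, 14, 13, 9 bp.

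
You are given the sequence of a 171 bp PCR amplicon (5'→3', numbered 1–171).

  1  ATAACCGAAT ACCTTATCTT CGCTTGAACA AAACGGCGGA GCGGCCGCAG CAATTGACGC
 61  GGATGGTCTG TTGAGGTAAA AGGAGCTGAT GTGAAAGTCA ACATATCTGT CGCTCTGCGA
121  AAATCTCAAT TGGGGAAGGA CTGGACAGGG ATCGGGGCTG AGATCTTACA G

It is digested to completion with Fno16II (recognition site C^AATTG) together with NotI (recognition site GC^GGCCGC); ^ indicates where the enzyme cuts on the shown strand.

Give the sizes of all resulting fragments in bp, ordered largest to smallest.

Fno16II sites (CAATTG) start at positions 51, 127.
Fno16II cuts after the first base of each site, so after positions 51, 127.
The NotI site (GCGGCCGC) starts at position 41.
NotI cuts after base 2 of each site, so after position 42.
Combined cut positions: 42, 51, 127.
Linear molecule, 3 cuts → 4 fragments:
  1–42 → 42 bp
  43–51 → 9 bp
  52–127 → 76 bp
  128–171 → 44 bp
Sorted largest to smallest: 76, 44, 42, 9 bp.

76, 44, 42, 9 bp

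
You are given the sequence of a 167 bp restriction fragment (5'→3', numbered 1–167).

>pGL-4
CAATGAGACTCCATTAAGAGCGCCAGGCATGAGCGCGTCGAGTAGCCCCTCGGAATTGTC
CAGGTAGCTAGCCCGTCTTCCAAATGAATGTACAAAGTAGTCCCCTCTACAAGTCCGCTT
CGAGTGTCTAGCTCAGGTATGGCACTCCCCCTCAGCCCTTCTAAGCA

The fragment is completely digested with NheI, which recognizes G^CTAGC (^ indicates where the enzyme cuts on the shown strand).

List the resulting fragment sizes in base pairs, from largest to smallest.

100, 67 bp

The NheI site (GCTAGC) starts at position 67.
NheI cuts after the first base of each site, so after position 67.
Linear molecule, 1 cut → 2 fragments:
  1–67 → 67 bp
  68–167 → 100 bp
Sorted largest to smallest: 100, 67 bp.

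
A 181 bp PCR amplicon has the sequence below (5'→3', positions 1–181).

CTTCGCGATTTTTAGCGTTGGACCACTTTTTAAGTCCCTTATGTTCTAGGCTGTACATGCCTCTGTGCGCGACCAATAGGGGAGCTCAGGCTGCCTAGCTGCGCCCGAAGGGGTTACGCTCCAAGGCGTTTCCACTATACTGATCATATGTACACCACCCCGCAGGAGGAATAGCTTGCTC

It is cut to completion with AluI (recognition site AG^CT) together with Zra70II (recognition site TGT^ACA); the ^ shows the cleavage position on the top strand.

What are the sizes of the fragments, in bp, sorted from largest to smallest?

54, 53, 30, 23, 14, 7 bp

AluI sites (AGCT) start at positions 83, 97, 173.
AluI cuts after base 2 of each site, so after positions 84, 98, 174.
Zra70II sites (TGTACA) start at positions 52, 149.
Zra70II cuts after base 3 of each site, so after positions 54, 151.
Combined cut positions: 54, 84, 98, 151, 174.
Linear molecule, 5 cuts → 6 fragments:
  1–54 → 54 bp
  55–84 → 30 bp
  85–98 → 14 bp
  99–151 → 53 bp
  152–174 → 23 bp
  175–181 → 7 bp
Sorted largest to smallest: 54, 53, 30, 23, 14, 7 bp.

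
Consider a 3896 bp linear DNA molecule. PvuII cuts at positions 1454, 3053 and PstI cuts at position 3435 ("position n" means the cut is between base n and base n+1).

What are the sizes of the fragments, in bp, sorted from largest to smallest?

Combined cut positions (sorted): 1454, 3053, 3435.
Linear molecule, 3 cuts → 4 fragments:
  1454 − 0 = 1454 bp
  3053 − 1454 = 1599 bp
  3435 − 3053 = 382 bp
  3896 − 3435 = 461 bp
Sorted largest to smallest: 1599, 1454, 461, 382 bp.

1599, 1454, 461, 382 bp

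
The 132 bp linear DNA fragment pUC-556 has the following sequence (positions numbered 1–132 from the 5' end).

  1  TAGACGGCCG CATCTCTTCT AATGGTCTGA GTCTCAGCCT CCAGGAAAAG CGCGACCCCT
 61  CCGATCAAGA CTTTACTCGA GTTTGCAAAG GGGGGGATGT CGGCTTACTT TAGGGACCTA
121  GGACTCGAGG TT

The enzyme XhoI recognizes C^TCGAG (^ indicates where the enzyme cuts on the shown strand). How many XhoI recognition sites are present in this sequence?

CTCGAG occurs starting at positions 76, 124.
XhoI cuts at 2 sites.

2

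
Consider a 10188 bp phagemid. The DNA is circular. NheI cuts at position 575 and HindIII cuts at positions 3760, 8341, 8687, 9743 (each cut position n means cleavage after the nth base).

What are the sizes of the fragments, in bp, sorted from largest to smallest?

Combined cut positions (sorted): 575, 3760, 8341, 8687, 9743.
Circular molecule, 5 cuts → 5 fragments:
  3760 − 575 = 3185 bp
  8341 − 3760 = 4581 bp
  8687 − 8341 = 346 bp
  9743 − 8687 = 1056 bp
  wrap: 10188 − 9743 + 575 = 1020 bp
Sorted largest to smallest: 4581, 3185, 1056, 1020, 346 bp.

4581, 3185, 1056, 1020, 346 bp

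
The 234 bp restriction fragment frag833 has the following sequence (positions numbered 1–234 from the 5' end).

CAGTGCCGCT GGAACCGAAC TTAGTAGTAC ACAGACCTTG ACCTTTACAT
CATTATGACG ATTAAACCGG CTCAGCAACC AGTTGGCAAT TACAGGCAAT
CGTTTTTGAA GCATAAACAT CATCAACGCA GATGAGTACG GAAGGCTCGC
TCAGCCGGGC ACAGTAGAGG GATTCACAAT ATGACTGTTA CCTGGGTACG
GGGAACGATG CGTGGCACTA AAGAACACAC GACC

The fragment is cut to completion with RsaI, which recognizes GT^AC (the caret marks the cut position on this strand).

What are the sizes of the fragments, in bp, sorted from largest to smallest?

109, 60, 37, 28 bp

RsaI sites (GTAC) start at positions 27, 136, 196.
RsaI cuts after base 2 of each site, so after positions 28, 137, 197.
Linear molecule, 3 cuts → 4 fragments:
  1–28 → 28 bp
  29–137 → 109 bp
  138–197 → 60 bp
  198–234 → 37 bp
Sorted largest to smallest: 109, 60, 37, 28 bp.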